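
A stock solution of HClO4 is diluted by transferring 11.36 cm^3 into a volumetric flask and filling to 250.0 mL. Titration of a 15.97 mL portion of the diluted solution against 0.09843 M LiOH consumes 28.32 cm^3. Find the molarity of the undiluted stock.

3.84 M

n(LiOH) = 0.09843 x 0.02832 = 0.002788 mol.
n(HClO4) in the aliquot = 0.002788 mol.
[diluted HClO4] = 0.002788 / 0.01597 = 0.1745 M.
Dilution factor = 250.0/11.36 = 22.01, so [stock] = 0.1745 x 22.01 = 3.84 M.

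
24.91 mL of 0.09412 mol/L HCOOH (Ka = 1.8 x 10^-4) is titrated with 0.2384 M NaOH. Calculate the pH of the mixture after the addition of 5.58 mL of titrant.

3.86

Initial n(HCOOH) = 0.09412 x 0.02491 = 0.002345 mol.
n(NaOH) added = 0.2384 x 0.005580 = 0.001330 mol, converting that many moles of HCOOH to HCOO-.
Remaining n(HCOOH) = 0.001014 mol; n(HCOO-) = 0.001330 mol.
By Henderson-Hasselbalch, pH = pKa + log([A^-]/[HA]) = 3.74 + log(0.001330/0.001014) = 3.74 + (+0.12) = 3.86.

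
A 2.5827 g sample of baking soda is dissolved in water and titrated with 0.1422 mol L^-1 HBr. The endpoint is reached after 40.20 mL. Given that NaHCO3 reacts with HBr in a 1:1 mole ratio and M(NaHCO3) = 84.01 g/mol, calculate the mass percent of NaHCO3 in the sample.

18.6%

n(HBr) = 0.1422 x 0.04020 = 0.005716 mol.
n(NaHCO3) = 0.005716 / 1 = 0.005716 mol.
mass of NaHCO3 = 0.005716 x 84.01 = 0.4802 g.
% purity = 0.4802 / 2.5827 x 100 = 18.6%.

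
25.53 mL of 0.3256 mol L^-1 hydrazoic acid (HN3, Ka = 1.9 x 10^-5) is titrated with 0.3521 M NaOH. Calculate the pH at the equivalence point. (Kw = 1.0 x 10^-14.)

n(HN3) = 0.3256 x 0.02553 = 0.008313 mol; V(NaOH) at equivalence = 0.008313/0.3521 = 0.02361 L.
At equivalence all the acid is converted to N3-; total volume = 0.02553 + 0.02361 = 0.04914 L, so [N3-] = 0.008313/0.04914 = 0.1692 M.
Kb = Kw/Ka = 1.0e-14 / 1.9 x 10^-5 = 5.26e-10.
[OH^-] = sqrt(Kb x [N3-]) = sqrt(5.26e-10 x 0.1692) = 9.44e-6 M.
pOH = 5.03, so pH = 14.00 - 5.03 = 8.97.

8.97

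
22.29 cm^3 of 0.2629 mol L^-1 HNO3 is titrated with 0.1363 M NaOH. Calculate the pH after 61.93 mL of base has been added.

n(acid) = 0.2629 x 0.02229 = 0.005860 mol; n(NaOH) added = 0.1363 x 0.06193 = 0.008441 mol.
Base is in excess by 0.008441 - 0.005860 = 0.002581 mol in a total volume of 0.08422 L.
[OH^-] = 0.002581/0.08422 = 0.03065 M, so pOH = 1.51 and pH = 14.00 - 1.51 = 12.49.

12.49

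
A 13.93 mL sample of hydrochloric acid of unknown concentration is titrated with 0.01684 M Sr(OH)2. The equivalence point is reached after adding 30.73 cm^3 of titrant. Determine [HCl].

n(Sr(OH)2) delivered = 0.01684 x 0.03073 = 0.0005175 mol.
The reaction is 2 HCl + 1 Sr(OH)2, so n(HCl) = 0.0005175 x 2/1 = 0.001035 mol.
[HCl] = 0.001035 mol / 0.01393 L = 0.0743 M.

0.0743 M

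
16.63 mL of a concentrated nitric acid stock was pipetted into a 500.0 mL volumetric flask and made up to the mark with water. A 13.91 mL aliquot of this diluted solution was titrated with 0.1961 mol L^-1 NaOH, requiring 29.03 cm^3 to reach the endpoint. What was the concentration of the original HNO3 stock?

12.3 M

n(NaOH) = 0.1961 x 0.02903 = 0.005693 mol.
n(HNO3) in the aliquot = 0.005693 mol.
[diluted HNO3] = 0.005693 / 0.01391 = 0.4093 M.
Dilution factor = 500.0/16.63 = 30.07, so [stock] = 0.4093 x 30.07 = 12.3 M.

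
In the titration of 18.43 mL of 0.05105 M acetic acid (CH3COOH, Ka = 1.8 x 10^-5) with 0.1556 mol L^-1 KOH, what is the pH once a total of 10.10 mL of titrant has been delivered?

12.34

n(acid) = 0.05105 x 0.01843 = 0.0009409 mol; n(KOH) added = 0.1556 x 0.01010 = 0.001572 mol.
Base is in excess by 0.001572 - 0.0009409 = 0.0006307 mol in a total volume of 0.02853 L.
[OH^-] = 0.0006307/0.02853 = 0.02211 M, so pOH = 1.66 and pH = 14.00 - 1.66 = 12.34.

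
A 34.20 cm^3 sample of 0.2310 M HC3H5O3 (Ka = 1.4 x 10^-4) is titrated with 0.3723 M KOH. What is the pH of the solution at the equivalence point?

8.50

n(HC3H5O3) = 0.2310 x 0.03420 = 0.007900 mol; V(KOH) at equivalence = 0.007900/0.3723 = 0.02122 L.
At equivalence all the acid is converted to C3H5O3-; total volume = 0.03420 + 0.02122 = 0.05542 L, so [C3H5O3-] = 0.007900/0.05542 = 0.1426 M.
Kb = Kw/Ka = 1.0e-14 / 1.4 x 10^-4 = 7.14e-11.
[OH^-] = sqrt(Kb x [C3H5O3-]) = sqrt(7.14e-11 x 0.1426) = 3.19e-6 M.
pOH = 5.50, so pH = 14.00 - 5.50 = 8.50.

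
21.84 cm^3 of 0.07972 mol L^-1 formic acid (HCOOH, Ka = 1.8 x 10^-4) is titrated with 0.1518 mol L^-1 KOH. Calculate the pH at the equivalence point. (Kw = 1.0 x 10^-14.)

n(HCOOH) = 0.07972 x 0.02184 = 0.001741 mol; V(KOH) at equivalence = 0.001741/0.1518 = 0.01147 L.
At equivalence all the acid is converted to HCOO-; total volume = 0.02184 + 0.01147 = 0.03331 L, so [HCOO-] = 0.001741/0.03331 = 0.05227 M.
Kb = Kw/Ka = 1.0e-14 / 1.8 x 10^-4 = 5.56e-11.
[OH^-] = sqrt(Kb x [HCOO-]) = sqrt(5.56e-11 x 0.05227) = 1.70e-6 M.
pOH = 5.77, so pH = 14.00 - 5.77 = 8.23.

8.23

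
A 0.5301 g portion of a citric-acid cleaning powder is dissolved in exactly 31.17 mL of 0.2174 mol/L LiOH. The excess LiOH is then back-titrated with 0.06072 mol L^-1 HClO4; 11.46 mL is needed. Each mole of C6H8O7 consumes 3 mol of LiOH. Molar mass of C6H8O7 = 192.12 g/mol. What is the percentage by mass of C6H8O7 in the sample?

73.5%

Total n(LiOH) added = 0.2174 x 0.03117 = 0.006776 mol.
n(HClO4) used = 0.06072 x 0.01146 = 0.0006959 mol, which equals the excess n(LiOH).
So n(LiOH) consumed by the sample = 0.006776 - 0.0006959 = 0.006081 mol.
n(C6H8O7) = 0.006081 / 3 = 0.002027 mol.
mass C6H8O7 = 0.002027 x 192.12 = 0.3894 g, so %C6H8O7 = 0.3894/0.5301 x 100 = 73.5%.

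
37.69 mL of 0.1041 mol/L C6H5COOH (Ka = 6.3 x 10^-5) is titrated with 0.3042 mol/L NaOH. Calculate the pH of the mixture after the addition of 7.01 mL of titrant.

Initial n(C6H5COOH) = 0.1041 x 0.03769 = 0.003924 mol.
n(NaOH) added = 0.3042 x 0.007010 = 0.002132 mol, converting that many moles of C6H5COOH to C6H5COO-.
Remaining n(C6H5COOH) = 0.001791 mol; n(C6H5COO-) = 0.002132 mol.
By Henderson-Hasselbalch, pH = pKa + log([A^-]/[HA]) = 4.20 + log(0.002132/0.001791) = 4.20 + (+0.08) = 4.28.

4.28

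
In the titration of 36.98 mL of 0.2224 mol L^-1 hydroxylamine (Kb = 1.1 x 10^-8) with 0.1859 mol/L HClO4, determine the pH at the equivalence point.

3.52

n(NH2OH) = 0.2224 x 0.03698 = 0.008224 mol; V(HClO4) at equivalence = 0.008224/0.1859 = 0.04424 L.
At equivalence the base is fully converted to NH3OH+; total volume = 0.08122 L, so [NH3OH+] = 0.008224/0.08122 = 0.1013 M.
Ka(NH3OH+) = Kw/Kb = 1.0e-14 / 1.1 x 10^-8 = 9.09e-7.
[H^+] = sqrt(Ka x [NH3OH+]) = sqrt(9.09e-7 x 0.1013) = 0.000303 M.
pH = -log(0.000303) = 3.52.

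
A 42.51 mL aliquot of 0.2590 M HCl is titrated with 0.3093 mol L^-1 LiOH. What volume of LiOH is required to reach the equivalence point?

n(HCl) = 0.2590 mol/L x 0.04251 L = 0.01101 mol.
At equivalence n(LiOH) = n(HCl) = 0.01101 mol.
V(LiOH) = 0.01101 / 0.3093 = 0.03560 L = 35.6 mL.

35.6 mL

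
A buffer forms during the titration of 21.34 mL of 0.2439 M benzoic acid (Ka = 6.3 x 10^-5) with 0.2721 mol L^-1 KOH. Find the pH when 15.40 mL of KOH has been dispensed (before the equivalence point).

4.82

Initial n(C6H5COOH) = 0.2439 x 0.02134 = 0.005205 mol.
n(KOH) added = 0.2721 x 0.01540 = 0.004190 mol, converting that many moles of C6H5COOH to C6H5COO-.
Remaining n(C6H5COOH) = 0.001014 mol; n(C6H5COO-) = 0.004190 mol.
By Henderson-Hasselbalch, pH = pKa + log([A^-]/[HA]) = 4.20 + log(0.004190/0.001014) = 4.20 + (+0.62) = 4.82.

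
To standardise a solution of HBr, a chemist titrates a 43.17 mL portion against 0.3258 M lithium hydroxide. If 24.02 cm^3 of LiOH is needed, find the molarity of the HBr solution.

0.181 M

n(LiOH) delivered = 0.3258 x 0.02402 = 0.007826 mol.
For a 1:1 reaction, n(HBr) = 0.007826 mol.
[HBr] = 0.007826 mol / 0.04317 L = 0.181 M.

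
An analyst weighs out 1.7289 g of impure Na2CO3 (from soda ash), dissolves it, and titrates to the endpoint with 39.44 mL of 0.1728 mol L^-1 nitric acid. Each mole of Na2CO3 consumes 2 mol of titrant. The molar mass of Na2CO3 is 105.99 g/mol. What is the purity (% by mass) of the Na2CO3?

n(HNO3) = 0.1728 x 0.03944 = 0.006815 mol.
n(Na2CO3) = 0.006815 / 2 = 0.003408 mol.
mass of Na2CO3 = 0.003408 x 105.99 = 0.3612 g.
% purity = 0.3612 / 1.7289 x 100 = 20.9%.

20.9%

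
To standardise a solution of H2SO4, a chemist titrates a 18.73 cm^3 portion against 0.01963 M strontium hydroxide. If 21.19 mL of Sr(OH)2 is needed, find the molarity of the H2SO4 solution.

n(Sr(OH)2) delivered = 0.01963 x 0.02119 = 0.0004160 mol.
For a 1:1 reaction, n(H2SO4) = 0.0004160 mol.
[H2SO4] = 0.0004160 mol / 0.01873 L = 0.0222 M.

0.0222 M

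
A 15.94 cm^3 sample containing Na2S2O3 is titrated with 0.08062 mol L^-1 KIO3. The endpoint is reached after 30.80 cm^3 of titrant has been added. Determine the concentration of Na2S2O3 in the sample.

n(KIO3) = 0.08062 x 0.03080 = 0.002483 mol.
From the balanced equation, 1 mol KIO3 reacts with 6 mol Na2S2O3, so n(Na2S2O3) = 0.002483 x 6/1 = 0.01490 mol.
[Na2S2O3] = 0.01490 / 0.01594 L = 0.935 M.

0.935 M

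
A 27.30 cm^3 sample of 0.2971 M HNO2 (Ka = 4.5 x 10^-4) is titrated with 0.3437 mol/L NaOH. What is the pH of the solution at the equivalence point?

8.27

n(HNO2) = 0.2971 x 0.02730 = 0.008111 mol; V(NaOH) at equivalence = 0.008111/0.3437 = 0.02360 L.
At equivalence all the acid is converted to NO2-; total volume = 0.02730 + 0.02360 = 0.05090 L, so [NO2-] = 0.008111/0.05090 = 0.1594 M.
Kb = Kw/Ka = 1.0e-14 / 4.5 x 10^-4 = 2.22e-11.
[OH^-] = sqrt(Kb x [NO2-]) = sqrt(2.22e-11 x 0.1594) = 1.88e-6 M.
pOH = 5.73, so pH = 14.00 - 5.73 = 8.27.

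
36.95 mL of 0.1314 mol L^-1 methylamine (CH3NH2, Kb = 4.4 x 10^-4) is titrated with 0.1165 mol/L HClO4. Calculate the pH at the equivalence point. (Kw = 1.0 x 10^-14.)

n(CH3NH2) = 0.1314 x 0.03695 = 0.004855 mol; V(HClO4) at equivalence = 0.004855/0.1165 = 0.04168 L.
At equivalence the base is fully converted to CH3NH3+; total volume = 0.07863 L, so [CH3NH3+] = 0.004855/0.07863 = 0.06175 M.
Ka(CH3NH3+) = Kw/Kb = 1.0e-14 / 4.4 x 10^-4 = 2.27e-11.
[H^+] = sqrt(Ka x [CH3NH3+]) = sqrt(2.27e-11 x 0.06175) = 1.18e-6 M.
pH = -log(1.18e-6) = 5.93.

5.93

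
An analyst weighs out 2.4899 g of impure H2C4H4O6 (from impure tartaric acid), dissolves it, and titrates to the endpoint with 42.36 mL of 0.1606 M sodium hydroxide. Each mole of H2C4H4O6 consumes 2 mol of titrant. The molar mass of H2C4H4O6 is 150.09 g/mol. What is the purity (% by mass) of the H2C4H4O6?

n(NaOH) = 0.1606 x 0.04236 = 0.006803 mol.
n(H2C4H4O6) = 0.006803 / 2 = 0.003402 mol.
mass of H2C4H4O6 = 0.003402 x 150.09 = 0.5105 g.
% purity = 0.5105 / 2.4899 x 100 = 20.5%.

20.5%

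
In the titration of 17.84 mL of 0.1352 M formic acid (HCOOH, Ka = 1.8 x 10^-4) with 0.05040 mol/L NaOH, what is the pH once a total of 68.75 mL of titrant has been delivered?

12.08

n(acid) = 0.1352 x 0.01784 = 0.002412 mol; n(NaOH) added = 0.05040 x 0.06875 = 0.003465 mol.
Base is in excess by 0.003465 - 0.002412 = 0.001053 mol in a total volume of 0.08659 L.
[OH^-] = 0.001053/0.08659 = 0.01216 M, so pOH = 1.92 and pH = 14.00 - 1.92 = 12.08.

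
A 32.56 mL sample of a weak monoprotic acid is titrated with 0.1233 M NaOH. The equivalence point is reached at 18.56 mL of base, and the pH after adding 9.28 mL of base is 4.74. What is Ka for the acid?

1.8 x 10^-5

9.28 mL is half of the equivalence volume, so this is the half-equivalence point where [HA] = [A^-].
At half-equivalence pH = pKa, so pKa = 4.74.
Ka = 10^(-4.74) = 1.8 x 10^-5.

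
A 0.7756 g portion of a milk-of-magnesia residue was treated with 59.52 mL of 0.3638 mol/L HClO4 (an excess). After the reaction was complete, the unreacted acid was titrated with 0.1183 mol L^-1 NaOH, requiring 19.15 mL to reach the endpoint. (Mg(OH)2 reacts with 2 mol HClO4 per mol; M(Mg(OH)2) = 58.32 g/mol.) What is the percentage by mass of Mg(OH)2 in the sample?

72.9%

Total n(HClO4) added = 0.3638 x 0.05952 = 0.02165 mol.
n(NaOH) used = 0.1183 x 0.01915 = 0.002265 mol, which equals the excess n(HClO4).
So n(HClO4) consumed by the sample = 0.02165 - 0.002265 = 0.01939 mol.
n(Mg(OH)2) = 0.01939 / 2 = 0.009694 mol.
mass Mg(OH)2 = 0.009694 x 58.32 = 0.5654 g, so %Mg(OH)2 = 0.5654/0.7756 x 100 = 72.9%.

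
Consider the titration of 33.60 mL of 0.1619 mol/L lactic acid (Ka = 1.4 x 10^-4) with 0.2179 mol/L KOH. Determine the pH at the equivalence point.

8.41

n(HC3H5O3) = 0.1619 x 0.03360 = 0.005440 mol; V(KOH) at equivalence = 0.005440/0.2179 = 0.02496 L.
At equivalence all the acid is converted to C3H5O3-; total volume = 0.03360 + 0.02496 = 0.05856 L, so [C3H5O3-] = 0.005440/0.05856 = 0.09289 M.
Kb = Kw/Ka = 1.0e-14 / 1.4 x 10^-4 = 7.14e-11.
[OH^-] = sqrt(Kb x [C3H5O3-]) = sqrt(7.14e-11 x 0.09289) = 2.58e-6 M.
pOH = 5.59, so pH = 14.00 - 5.59 = 8.41.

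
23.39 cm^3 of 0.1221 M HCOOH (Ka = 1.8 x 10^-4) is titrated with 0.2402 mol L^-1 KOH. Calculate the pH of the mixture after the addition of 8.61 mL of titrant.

Initial n(HCOOH) = 0.1221 x 0.02339 = 0.002856 mol.
n(KOH) added = 0.2402 x 0.008610 = 0.002068 mol, converting that many moles of HCOOH to HCOO-.
Remaining n(HCOOH) = 0.0007878 mol; n(HCOO-) = 0.002068 mol.
By Henderson-Hasselbalch, pH = pKa + log([A^-]/[HA]) = 3.74 + log(0.002068/0.0007878) = 3.74 + (+0.42) = 4.16.

4.16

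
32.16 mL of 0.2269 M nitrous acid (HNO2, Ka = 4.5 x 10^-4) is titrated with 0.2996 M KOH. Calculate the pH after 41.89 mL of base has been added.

n(acid) = 0.2269 x 0.03216 = 0.007297 mol; n(KOH) added = 0.2996 x 0.04189 = 0.01255 mol.
Base is in excess by 0.01255 - 0.007297 = 0.005253 mol in a total volume of 0.07405 L.
[OH^-] = 0.005253/0.07405 = 0.07094 M, so pOH = 1.15 and pH = 14.00 - 1.15 = 12.85.

12.85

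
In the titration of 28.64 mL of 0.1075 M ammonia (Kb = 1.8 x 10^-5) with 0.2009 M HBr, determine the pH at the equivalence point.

n(NH3) = 0.1075 x 0.02864 = 0.003079 mol; V(HBr) at equivalence = 0.003079/0.2009 = 0.01533 L.
At equivalence the base is fully converted to NH4+; total volume = 0.04397 L, so [NH4+] = 0.003079/0.04397 = 0.07003 M.
Ka(NH4+) = Kw/Kb = 1.0e-14 / 1.8 x 10^-5 = 5.56e-10.
[H^+] = sqrt(Ka x [NH4+]) = sqrt(5.56e-10 x 0.07003) = 6.24e-6 M.
pH = -log(6.24e-6) = 5.20.

5.20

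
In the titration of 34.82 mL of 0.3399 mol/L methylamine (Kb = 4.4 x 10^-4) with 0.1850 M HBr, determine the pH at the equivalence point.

n(CH3NH2) = 0.3399 x 0.03482 = 0.01184 mol; V(HBr) at equivalence = 0.01184/0.1850 = 0.06397 L.
At equivalence the base is fully converted to CH3NH3+; total volume = 0.09879 L, so [CH3NH3+] = 0.01184/0.09879 = 0.1198 M.
Ka(CH3NH3+) = Kw/Kb = 1.0e-14 / 4.4 x 10^-4 = 2.27e-11.
[H^+] = sqrt(Ka x [CH3NH3+]) = sqrt(2.27e-11 x 0.1198) = 1.65e-6 M.
pH = -log(1.65e-6) = 5.78.

5.78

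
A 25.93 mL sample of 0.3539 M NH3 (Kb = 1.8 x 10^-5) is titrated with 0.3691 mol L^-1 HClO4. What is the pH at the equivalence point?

5.00

n(NH3) = 0.3539 x 0.02593 = 0.009177 mol; V(HClO4) at equivalence = 0.009177/0.3691 = 0.02486 L.
At equivalence the base is fully converted to NH4+; total volume = 0.05079 L, so [NH4+] = 0.009177/0.05079 = 0.1807 M.
Ka(NH4+) = Kw/Kb = 1.0e-14 / 1.8 x 10^-5 = 5.56e-10.
[H^+] = sqrt(Ka x [NH4+]) = sqrt(5.56e-10 x 0.1807) = 1.00e-5 M.
pH = -log(1.00e-5) = 5.00.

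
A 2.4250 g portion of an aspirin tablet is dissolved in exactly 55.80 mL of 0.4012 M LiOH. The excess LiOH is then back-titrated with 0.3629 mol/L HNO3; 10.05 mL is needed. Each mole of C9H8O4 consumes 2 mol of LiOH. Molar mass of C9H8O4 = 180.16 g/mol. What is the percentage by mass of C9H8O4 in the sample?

Total n(LiOH) added = 0.4012 x 0.05580 = 0.02239 mol.
n(HNO3) used = 0.3629 x 0.01005 = 0.003647 mol, which equals the excess n(LiOH).
So n(LiOH) consumed by the sample = 0.02239 - 0.003647 = 0.01874 mol.
n(C9H8O4) = 0.01874 / 2 = 0.009370 mol.
mass C9H8O4 = 0.009370 x 180.16 = 1.688 g, so %C9H8O4 = 1.688/2.4250 x 100 = 69.6%.

69.6%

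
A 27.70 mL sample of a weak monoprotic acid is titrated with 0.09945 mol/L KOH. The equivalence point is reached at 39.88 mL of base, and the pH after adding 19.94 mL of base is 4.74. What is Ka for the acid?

1.8 x 10^-5

19.94 mL is half of the equivalence volume, so this is the half-equivalence point where [HA] = [A^-].
At half-equivalence pH = pKa, so pKa = 4.74.
Ka = 10^(-4.74) = 1.8 x 10^-5.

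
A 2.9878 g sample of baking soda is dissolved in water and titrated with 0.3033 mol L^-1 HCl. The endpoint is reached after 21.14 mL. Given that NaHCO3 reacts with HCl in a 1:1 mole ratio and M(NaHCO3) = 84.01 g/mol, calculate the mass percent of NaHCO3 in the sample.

18.0%

n(HCl) = 0.3033 x 0.02114 = 0.006412 mol.
n(NaHCO3) = 0.006412 / 1 = 0.006412 mol.
mass of NaHCO3 = 0.006412 x 84.01 = 0.5387 g.
% purity = 0.5387 / 2.9878 x 100 = 18.0%.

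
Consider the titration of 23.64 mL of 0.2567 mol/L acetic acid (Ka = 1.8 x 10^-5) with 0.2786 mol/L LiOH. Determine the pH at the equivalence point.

n(CH3COOH) = 0.2567 x 0.02364 = 0.006068 mol; V(LiOH) at equivalence = 0.006068/0.2786 = 0.02178 L.
At equivalence all the acid is converted to CH3COO-; total volume = 0.02364 + 0.02178 = 0.04542 L, so [CH3COO-] = 0.006068/0.04542 = 0.1336 M.
Kb = Kw/Ka = 1.0e-14 / 1.8 x 10^-5 = 5.56e-10.
[OH^-] = sqrt(Kb x [CH3COO-]) = sqrt(5.56e-10 x 0.1336) = 8.62e-6 M.
pOH = 5.06, so pH = 14.00 - 5.06 = 8.94.

8.94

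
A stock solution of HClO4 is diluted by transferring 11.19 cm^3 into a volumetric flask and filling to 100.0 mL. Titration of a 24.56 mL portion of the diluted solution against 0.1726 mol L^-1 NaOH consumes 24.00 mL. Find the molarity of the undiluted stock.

1.51 M

n(NaOH) = 0.1726 x 0.02400 = 0.004142 mol.
n(HClO4) in the aliquot = 0.004142 mol.
[diluted HClO4] = 0.004142 / 0.02456 = 0.1687 M.
Dilution factor = 100.0/11.19 = 8.937, so [stock] = 0.1687 x 8.937 = 1.51 M.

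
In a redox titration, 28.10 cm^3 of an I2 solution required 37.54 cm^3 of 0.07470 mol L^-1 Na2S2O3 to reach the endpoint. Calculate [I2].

0.0499 M

n(Na2S2O3) = 0.07470 x 0.03754 = 0.002804 mol.
From the balanced equation, 2 mol Na2S2O3 reacts with 1 mol I2, so n(I2) = 0.002804 x 1/2 = 0.001402 mol.
[I2] = 0.001402 / 0.02810 L = 0.0499 M.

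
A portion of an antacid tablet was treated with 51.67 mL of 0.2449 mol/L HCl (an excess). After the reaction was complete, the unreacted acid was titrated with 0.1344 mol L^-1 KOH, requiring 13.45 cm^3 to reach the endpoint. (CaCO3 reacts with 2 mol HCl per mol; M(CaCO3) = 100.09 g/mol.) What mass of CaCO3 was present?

0.543 g

Total n(HCl) added = 0.2449 x 0.05167 = 0.01265 mol.
n(KOH) used = 0.1344 x 0.01345 = 0.001808 mol, which equals the excess n(HCl).
So n(HCl) consumed by the sample = 0.01265 - 0.001808 = 0.01085 mol.
n(CaCO3) = 0.01085 / 2 = 0.005423 mol.
mass = 0.005423 mol x 100.09 g/mol = 0.543 g.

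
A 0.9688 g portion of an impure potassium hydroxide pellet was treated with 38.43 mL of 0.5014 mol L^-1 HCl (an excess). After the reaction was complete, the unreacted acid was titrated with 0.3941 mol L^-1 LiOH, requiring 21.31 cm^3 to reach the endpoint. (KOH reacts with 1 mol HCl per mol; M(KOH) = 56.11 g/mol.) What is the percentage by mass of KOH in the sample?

63.0%

Total n(HCl) added = 0.5014 x 0.03843 = 0.01927 mol.
n(LiOH) used = 0.3941 x 0.02131 = 0.008398 mol, which equals the excess n(HCl).
So n(HCl) consumed by the sample = 0.01927 - 0.008398 = 0.01087 mol.
n(KOH) = 0.01087 / 1 = 0.01087 mol.
mass KOH = 0.01087 x 56.11 = 0.6099 g, so %KOH = 0.6099/0.9688 x 100 = 63.0%.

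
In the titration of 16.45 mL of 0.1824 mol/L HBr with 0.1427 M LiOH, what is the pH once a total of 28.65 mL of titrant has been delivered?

12.38

n(acid) = 0.1824 x 0.01645 = 0.003000 mol; n(LiOH) added = 0.1427 x 0.02865 = 0.004088 mol.
Base is in excess by 0.004088 - 0.003000 = 0.001088 mol in a total volume of 0.04510 L.
[OH^-] = 0.001088/0.04510 = 0.02412 M, so pOH = 1.62 and pH = 14.00 - 1.62 = 12.38.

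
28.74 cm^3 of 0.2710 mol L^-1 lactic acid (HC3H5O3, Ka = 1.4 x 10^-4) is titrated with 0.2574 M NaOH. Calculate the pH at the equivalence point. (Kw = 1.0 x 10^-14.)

n(HC3H5O3) = 0.2710 x 0.02874 = 0.007789 mol; V(NaOH) at equivalence = 0.007789/0.2574 = 0.03026 L.
At equivalence all the acid is converted to C3H5O3-; total volume = 0.02874 + 0.03026 = 0.05900 L, so [C3H5O3-] = 0.007789/0.05900 = 0.1320 M.
Kb = Kw/Ka = 1.0e-14 / 1.4 x 10^-4 = 7.14e-11.
[OH^-] = sqrt(Kb x [C3H5O3-]) = sqrt(7.14e-11 x 0.1320) = 3.07e-6 M.
pOH = 5.51, so pH = 14.00 - 5.51 = 8.49.

8.49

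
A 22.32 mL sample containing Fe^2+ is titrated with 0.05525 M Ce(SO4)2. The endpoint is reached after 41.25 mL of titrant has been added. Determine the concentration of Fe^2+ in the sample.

0.102 M

n(Ce(SO4)2) = 0.05525 x 0.04125 = 0.002279 mol.
From the balanced equation, 1 mol Ce(SO4)2 reacts with 1 mol Fe^2+, so n(Fe^2+) = 0.002279 x 1/1 = 0.002279 mol.
[Fe^2+] = 0.002279 / 0.02232 L = 0.102 M.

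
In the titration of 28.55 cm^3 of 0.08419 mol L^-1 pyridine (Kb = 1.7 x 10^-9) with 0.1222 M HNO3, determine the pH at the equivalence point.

n(C5H5N) = 0.08419 x 0.02855 = 0.002404 mol; V(HNO3) at equivalence = 0.002404/0.1222 = 0.01967 L.
At equivalence the base is fully converted to C5H5NH+; total volume = 0.04822 L, so [C5H5NH+] = 0.002404/0.04822 = 0.04985 M.
Ka(C5H5NH+) = Kw/Kb = 1.0e-14 / 1.7 x 10^-9 = 5.88e-6.
[H^+] = sqrt(Ka x [C5H5NH+]) = sqrt(5.88e-6 x 0.04985) = 0.000541 M.
pH = -log(0.000541) = 3.27.

3.27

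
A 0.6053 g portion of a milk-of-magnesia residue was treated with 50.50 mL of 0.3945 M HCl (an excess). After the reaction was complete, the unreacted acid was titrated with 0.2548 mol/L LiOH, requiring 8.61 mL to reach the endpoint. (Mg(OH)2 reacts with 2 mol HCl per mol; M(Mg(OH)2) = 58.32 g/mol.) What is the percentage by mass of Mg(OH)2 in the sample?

85.4%

Total n(HCl) added = 0.3945 x 0.05050 = 0.01992 mol.
n(LiOH) used = 0.2548 x 0.008610 = 0.002194 mol, which equals the excess n(HCl).
So n(HCl) consumed by the sample = 0.01992 - 0.002194 = 0.01773 mol.
n(Mg(OH)2) = 0.01773 / 2 = 0.008864 mol.
mass Mg(OH)2 = 0.008864 x 58.32 = 0.5170 g, so %Mg(OH)2 = 0.5170/0.6053 x 100 = 85.4%.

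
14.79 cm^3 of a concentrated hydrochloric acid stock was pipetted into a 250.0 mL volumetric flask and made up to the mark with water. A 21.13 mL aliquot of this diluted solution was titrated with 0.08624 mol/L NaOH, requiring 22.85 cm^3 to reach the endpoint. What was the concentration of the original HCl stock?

1.58 M

n(NaOH) = 0.08624 x 0.02285 = 0.001971 mol.
n(HCl) in the aliquot = 0.001971 mol.
[diluted HCl] = 0.001971 / 0.02113 = 0.09326 M.
Dilution factor = 250.0/14.79 = 16.90, so [stock] = 0.09326 x 16.90 = 1.58 M.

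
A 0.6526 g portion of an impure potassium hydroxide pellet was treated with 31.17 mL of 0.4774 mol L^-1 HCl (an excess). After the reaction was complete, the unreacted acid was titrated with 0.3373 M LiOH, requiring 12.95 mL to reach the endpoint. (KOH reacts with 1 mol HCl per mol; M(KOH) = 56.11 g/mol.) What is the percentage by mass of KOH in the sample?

90.4%

Total n(HCl) added = 0.4774 x 0.03117 = 0.01488 mol.
n(LiOH) used = 0.3373 x 0.01295 = 0.004368 mol, which equals the excess n(HCl).
So n(HCl) consumed by the sample = 0.01488 - 0.004368 = 0.01051 mol.
n(KOH) = 0.01051 / 1 = 0.01051 mol.
mass KOH = 0.01051 x 56.11 = 0.5899 g, so %KOH = 0.5899/0.6526 x 100 = 90.4%.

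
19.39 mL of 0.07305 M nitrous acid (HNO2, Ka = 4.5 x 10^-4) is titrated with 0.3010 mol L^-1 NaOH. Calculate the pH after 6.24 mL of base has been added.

n(acid) = 0.07305 x 0.01939 = 0.001416 mol; n(NaOH) added = 0.3010 x 0.006240 = 0.001878 mol.
Base is in excess by 0.001878 - 0.001416 = 0.0004618 mol in a total volume of 0.02563 L.
[OH^-] = 0.0004618/0.02563 = 0.01802 M, so pOH = 1.74 and pH = 14.00 - 1.74 = 12.26.

12.26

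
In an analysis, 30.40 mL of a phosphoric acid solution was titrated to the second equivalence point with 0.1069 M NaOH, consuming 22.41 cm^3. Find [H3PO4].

0.0394 M

n(NaOH) = 0.1069 x 0.02241 = 0.002396 mol.
At the second equivalence point, 2 mol OH^- react per mol H3PO4, so n(H3PO4) = 0.002396 / 2 = 0.001198 mol.
[H3PO4] = 0.001198 / 0.03040 L = 0.0394 M.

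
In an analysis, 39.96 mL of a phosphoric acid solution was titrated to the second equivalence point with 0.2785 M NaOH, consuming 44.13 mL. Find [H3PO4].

n(NaOH) = 0.2785 x 0.04413 = 0.01229 mol.
At the second equivalence point, 2 mol OH^- react per mol H3PO4, so n(H3PO4) = 0.01229 / 2 = 0.006145 mol.
[H3PO4] = 0.006145 / 0.03996 L = 0.154 M.

0.154 M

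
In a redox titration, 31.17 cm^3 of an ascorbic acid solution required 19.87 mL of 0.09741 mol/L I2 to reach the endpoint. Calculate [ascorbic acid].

0.0621 M

n(I2) = 0.09741 x 0.01987 = 0.001936 mol.
From the balanced equation, 1 mol I2 reacts with 1 mol ascorbic acid, so n(ascorbic acid) = 0.001936 x 1/1 = 0.001936 mol.
[ascorbic acid] = 0.001936 / 0.03117 L = 0.0621 M.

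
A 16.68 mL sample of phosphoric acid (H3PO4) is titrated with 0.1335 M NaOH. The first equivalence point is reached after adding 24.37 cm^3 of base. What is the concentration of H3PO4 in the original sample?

0.195 M

n(NaOH) = 0.1335 x 0.02437 = 0.003253 mol.
At the first equivalence point, 1 mol OH^- react per mol H3PO4, so n(H3PO4) = 0.003253 / 1 = 0.003253 mol.
[H3PO4] = 0.003253 / 0.01668 L = 0.195 M.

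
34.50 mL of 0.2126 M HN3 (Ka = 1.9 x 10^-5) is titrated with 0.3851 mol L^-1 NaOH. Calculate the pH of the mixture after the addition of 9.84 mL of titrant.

Initial n(HN3) = 0.2126 x 0.03450 = 0.007335 mol.
n(NaOH) added = 0.3851 x 0.009840 = 0.003789 mol, converting that many moles of HN3 to N3-.
Remaining n(HN3) = 0.003545 mol; n(N3-) = 0.003789 mol.
By Henderson-Hasselbalch, pH = pKa + log([A^-]/[HA]) = 4.72 + log(0.003789/0.003545) = 4.72 + (+0.03) = 4.75.

4.75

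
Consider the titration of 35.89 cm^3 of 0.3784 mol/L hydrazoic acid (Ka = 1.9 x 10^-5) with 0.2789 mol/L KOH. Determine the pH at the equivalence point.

8.96

n(HN3) = 0.3784 x 0.03589 = 0.01358 mol; V(KOH) at equivalence = 0.01358/0.2789 = 0.04869 L.
At equivalence all the acid is converted to N3-; total volume = 0.03589 + 0.04869 = 0.08458 L, so [N3-] = 0.01358/0.08458 = 0.1606 M.
Kb = Kw/Ka = 1.0e-14 / 1.9 x 10^-5 = 5.26e-10.
[OH^-] = sqrt(Kb x [N3-]) = sqrt(5.26e-10 x 0.1606) = 9.19e-6 M.
pOH = 5.04, so pH = 14.00 - 5.04 = 8.96.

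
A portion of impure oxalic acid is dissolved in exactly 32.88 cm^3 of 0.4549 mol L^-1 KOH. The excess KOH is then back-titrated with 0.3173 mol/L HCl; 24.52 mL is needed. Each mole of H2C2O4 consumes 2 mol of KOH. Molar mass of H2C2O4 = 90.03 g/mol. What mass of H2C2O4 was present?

0.323 g

Total n(KOH) added = 0.4549 x 0.03288 = 0.01496 mol.
n(HCl) used = 0.3173 x 0.02452 = 0.007780 mol, which equals the excess n(KOH).
So n(KOH) consumed by the sample = 0.01496 - 0.007780 = 0.007177 mol.
n(H2C2O4) = 0.007177 / 2 = 0.003588 mol.
mass = 0.003588 mol x 90.03 g/mol = 0.323 g.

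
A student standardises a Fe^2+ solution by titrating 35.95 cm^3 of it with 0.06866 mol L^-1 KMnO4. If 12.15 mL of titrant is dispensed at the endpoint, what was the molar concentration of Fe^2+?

n(KMnO4) = 0.06866 x 0.01215 = 0.0008342 mol.
From the balanced equation, 1 mol KMnO4 reacts with 5 mol Fe^2+, so n(Fe^2+) = 0.0008342 x 5/1 = 0.004171 mol.
[Fe^2+] = 0.004171 / 0.03595 L = 0.116 M.

0.116 M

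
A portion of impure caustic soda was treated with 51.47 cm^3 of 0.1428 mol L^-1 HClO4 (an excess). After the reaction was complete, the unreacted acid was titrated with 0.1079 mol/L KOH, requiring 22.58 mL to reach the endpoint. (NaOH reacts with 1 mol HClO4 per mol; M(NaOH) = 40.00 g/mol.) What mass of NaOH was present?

0.197 g

Total n(HClO4) added = 0.1428 x 0.05147 = 0.007350 mol.
n(KOH) used = 0.1079 x 0.02258 = 0.002436 mol, which equals the excess n(HClO4).
So n(HClO4) consumed by the sample = 0.007350 - 0.002436 = 0.004914 mol.
n(NaOH) = 0.004914 / 1 = 0.004914 mol.
mass = 0.004914 mol x 40.00 g/mol = 0.197 g.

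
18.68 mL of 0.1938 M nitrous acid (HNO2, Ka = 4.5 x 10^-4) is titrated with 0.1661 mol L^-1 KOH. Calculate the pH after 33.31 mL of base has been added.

n(acid) = 0.1938 x 0.01868 = 0.003620 mol; n(KOH) added = 0.1661 x 0.03331 = 0.005533 mol.
Base is in excess by 0.005533 - 0.003620 = 0.001913 mol in a total volume of 0.05199 L.
[OH^-] = 0.001913/0.05199 = 0.03679 M, so pOH = 1.43 and pH = 14.00 - 1.43 = 12.57.

12.57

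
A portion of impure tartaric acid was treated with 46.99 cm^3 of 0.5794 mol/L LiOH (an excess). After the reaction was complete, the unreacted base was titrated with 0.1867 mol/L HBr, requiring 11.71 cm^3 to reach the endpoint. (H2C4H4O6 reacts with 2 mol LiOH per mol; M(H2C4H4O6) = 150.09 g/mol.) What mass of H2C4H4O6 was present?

Total n(LiOH) added = 0.5794 x 0.04699 = 0.02723 mol.
n(HBr) used = 0.1867 x 0.01171 = 0.002186 mol, which equals the excess n(LiOH).
So n(LiOH) consumed by the sample = 0.02723 - 0.002186 = 0.02504 mol.
n(H2C4H4O6) = 0.02504 / 2 = 0.01252 mol.
mass = 0.01252 mol x 150.09 g/mol = 1.88 g.

1.88 g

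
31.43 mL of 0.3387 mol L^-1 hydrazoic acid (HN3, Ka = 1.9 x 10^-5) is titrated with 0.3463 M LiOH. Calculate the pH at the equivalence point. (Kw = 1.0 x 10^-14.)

8.98

n(HN3) = 0.3387 x 0.03143 = 0.01065 mol; V(LiOH) at equivalence = 0.01065/0.3463 = 0.03074 L.
At equivalence all the acid is converted to N3-; total volume = 0.03143 + 0.03074 = 0.06217 L, so [N3-] = 0.01065/0.06217 = 0.1712 M.
Kb = Kw/Ka = 1.0e-14 / 1.9 x 10^-5 = 5.26e-10.
[OH^-] = sqrt(Kb x [N3-]) = sqrt(5.26e-10 x 0.1712) = 9.49e-6 M.
pOH = 5.02, so pH = 14.00 - 5.02 = 8.98.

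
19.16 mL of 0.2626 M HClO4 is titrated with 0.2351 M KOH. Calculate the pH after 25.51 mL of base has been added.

n(acid) = 0.2626 x 0.01916 = 0.005031 mol; n(KOH) added = 0.2351 x 0.02551 = 0.005997 mol.
Base is in excess by 0.005997 - 0.005031 = 0.0009660 mol in a total volume of 0.04467 L.
[OH^-] = 0.0009660/0.04467 = 0.02162 M, so pOH = 1.67 and pH = 14.00 - 1.67 = 12.33.

12.33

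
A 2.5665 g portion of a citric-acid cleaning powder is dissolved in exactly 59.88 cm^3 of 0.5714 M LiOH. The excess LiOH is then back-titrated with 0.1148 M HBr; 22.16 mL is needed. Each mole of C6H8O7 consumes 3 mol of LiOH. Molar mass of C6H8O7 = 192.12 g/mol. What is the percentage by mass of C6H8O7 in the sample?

Total n(LiOH) added = 0.5714 x 0.05988 = 0.03422 mol.
n(HBr) used = 0.1148 x 0.02216 = 0.002544 mol, which equals the excess n(LiOH).
So n(LiOH) consumed by the sample = 0.03422 - 0.002544 = 0.03167 mol.
n(C6H8O7) = 0.03167 / 3 = 0.01056 mol.
mass C6H8O7 = 0.01056 x 192.12 = 2.028 g, so %C6H8O7 = 2.028/2.5665 x 100 = 79.0%.

79.0%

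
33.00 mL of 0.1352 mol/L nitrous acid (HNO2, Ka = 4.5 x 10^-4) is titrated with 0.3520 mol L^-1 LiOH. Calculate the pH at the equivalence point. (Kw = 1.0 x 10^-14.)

n(HNO2) = 0.1352 x 0.03300 = 0.004462 mol; V(LiOH) at equivalence = 0.004462/0.3520 = 0.01267 L.
At equivalence all the acid is converted to NO2-; total volume = 0.03300 + 0.01267 = 0.04568 L, so [NO2-] = 0.004462/0.04568 = 0.09768 M.
Kb = Kw/Ka = 1.0e-14 / 4.5 x 10^-4 = 2.22e-11.
[OH^-] = sqrt(Kb x [NO2-]) = sqrt(2.22e-11 x 0.09768) = 1.47e-6 M.
pOH = 5.83, so pH = 14.00 - 5.83 = 8.17.

8.17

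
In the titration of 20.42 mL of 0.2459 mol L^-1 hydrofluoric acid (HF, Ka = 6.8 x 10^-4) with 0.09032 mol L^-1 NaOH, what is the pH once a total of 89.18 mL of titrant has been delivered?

n(acid) = 0.2459 x 0.02042 = 0.005021 mol; n(NaOH) added = 0.09032 x 0.08918 = 0.008055 mol.
Base is in excess by 0.008055 - 0.005021 = 0.003033 mol in a total volume of 0.1096 L.
[OH^-] = 0.003033/0.1096 = 0.02768 M, so pOH = 1.56 and pH = 14.00 - 1.56 = 12.44.

12.44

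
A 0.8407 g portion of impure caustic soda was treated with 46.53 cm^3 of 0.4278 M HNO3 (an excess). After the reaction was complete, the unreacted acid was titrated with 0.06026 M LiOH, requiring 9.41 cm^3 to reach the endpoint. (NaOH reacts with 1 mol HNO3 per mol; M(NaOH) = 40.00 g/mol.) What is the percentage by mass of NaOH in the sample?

Total n(HNO3) added = 0.4278 x 0.04653 = 0.01991 mol.
n(LiOH) used = 0.06026 x 0.009410 = 0.0005670 mol, which equals the excess n(HNO3).
So n(HNO3) consumed by the sample = 0.01991 - 0.0005670 = 0.01934 mol.
n(NaOH) = 0.01934 / 1 = 0.01934 mol.
mass NaOH = 0.01934 x 40.00 = 0.7735 g, so %NaOH = 0.7735/0.8407 x 100 = 92.0%.

92.0%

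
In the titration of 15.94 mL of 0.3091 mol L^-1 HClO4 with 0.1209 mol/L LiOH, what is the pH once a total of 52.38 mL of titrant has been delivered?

n(acid) = 0.3091 x 0.01594 = 0.004927 mol; n(LiOH) added = 0.1209 x 0.05238 = 0.006333 mol.
Base is in excess by 0.006333 - 0.004927 = 0.001406 mol in a total volume of 0.06832 L.
[OH^-] = 0.001406/0.06832 = 0.02058 M, so pOH = 1.69 and pH = 14.00 - 1.69 = 12.31.

12.31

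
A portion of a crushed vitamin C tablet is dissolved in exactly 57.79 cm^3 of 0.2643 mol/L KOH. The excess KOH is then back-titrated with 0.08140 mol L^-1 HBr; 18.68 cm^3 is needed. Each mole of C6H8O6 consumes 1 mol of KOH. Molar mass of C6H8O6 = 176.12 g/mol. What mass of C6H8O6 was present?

Total n(KOH) added = 0.2643 x 0.05779 = 0.01527 mol.
n(HBr) used = 0.08140 x 0.01868 = 0.001521 mol, which equals the excess n(KOH).
So n(KOH) consumed by the sample = 0.01527 - 0.001521 = 0.01375 mol.
n(C6H8O6) = 0.01375 / 1 = 0.01375 mol.
mass = 0.01375 mol x 176.12 g/mol = 2.42 g.

2.42 g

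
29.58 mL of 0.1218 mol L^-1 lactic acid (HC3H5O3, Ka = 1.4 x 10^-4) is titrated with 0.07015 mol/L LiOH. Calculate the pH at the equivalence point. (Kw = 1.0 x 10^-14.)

n(HC3H5O3) = 0.1218 x 0.02958 = 0.003603 mol; V(LiOH) at equivalence = 0.003603/0.07015 = 0.05136 L.
At equivalence all the acid is converted to C3H5O3-; total volume = 0.02958 + 0.05136 = 0.08094 L, so [C3H5O3-] = 0.003603/0.08094 = 0.04451 M.
Kb = Kw/Ka = 1.0e-14 / 1.4 x 10^-4 = 7.14e-11.
[OH^-] = sqrt(Kb x [C3H5O3-]) = sqrt(7.14e-11 x 0.04451) = 1.78e-6 M.
pOH = 5.75, so pH = 14.00 - 5.75 = 8.25.

8.25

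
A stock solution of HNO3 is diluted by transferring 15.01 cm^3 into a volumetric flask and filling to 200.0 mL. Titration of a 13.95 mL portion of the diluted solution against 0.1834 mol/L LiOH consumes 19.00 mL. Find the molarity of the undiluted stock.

3.33 M

n(LiOH) = 0.1834 x 0.01900 = 0.003485 mol.
n(HNO3) in the aliquot = 0.003485 mol.
[diluted HNO3] = 0.003485 / 0.01395 = 0.2498 M.
Dilution factor = 200.0/15.01 = 13.32, so [stock] = 0.2498 x 13.32 = 3.33 M.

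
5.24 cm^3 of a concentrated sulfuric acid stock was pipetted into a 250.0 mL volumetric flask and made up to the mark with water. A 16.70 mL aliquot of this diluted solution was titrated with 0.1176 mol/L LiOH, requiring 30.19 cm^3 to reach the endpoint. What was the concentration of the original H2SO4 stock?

5.07 M

n(LiOH) = 0.1176 x 0.03019 = 0.003550 mol.
n(H2SO4) in the aliquot = 0.003550 x 1/2 = 0.001775 mol.
[diluted H2SO4] = 0.001775 / 0.01670 = 0.1063 M.
Dilution factor = 250.0/5.240 = 47.71, so [stock] = 0.1063 x 47.71 = 5.07 M.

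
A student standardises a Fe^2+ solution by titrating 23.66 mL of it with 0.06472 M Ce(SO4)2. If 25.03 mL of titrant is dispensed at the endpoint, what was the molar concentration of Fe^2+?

0.0685 M

n(Ce(SO4)2) = 0.06472 x 0.02503 = 0.001620 mol.
From the balanced equation, 1 mol Ce(SO4)2 reacts with 1 mol Fe^2+, so n(Fe^2+) = 0.001620 x 1/1 = 0.001620 mol.
[Fe^2+] = 0.001620 / 0.02366 L = 0.0685 M.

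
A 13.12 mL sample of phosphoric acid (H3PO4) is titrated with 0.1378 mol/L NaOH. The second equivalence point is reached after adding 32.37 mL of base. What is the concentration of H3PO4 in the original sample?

n(NaOH) = 0.1378 x 0.03237 = 0.004461 mol.
At the second equivalence point, 2 mol OH^- react per mol H3PO4, so n(H3PO4) = 0.004461 / 2 = 0.002230 mol.
[H3PO4] = 0.002230 / 0.01312 L = 0.170 M.

0.170 M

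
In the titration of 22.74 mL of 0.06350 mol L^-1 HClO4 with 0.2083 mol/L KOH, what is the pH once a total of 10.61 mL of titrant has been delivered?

12.36

n(acid) = 0.06350 x 0.02274 = 0.001444 mol; n(KOH) added = 0.2083 x 0.01061 = 0.002210 mol.
Base is in excess by 0.002210 - 0.001444 = 0.0007661 mol in a total volume of 0.03335 L.
[OH^-] = 0.0007661/0.03335 = 0.02297 M, so pOH = 1.64 and pH = 14.00 - 1.64 = 12.36.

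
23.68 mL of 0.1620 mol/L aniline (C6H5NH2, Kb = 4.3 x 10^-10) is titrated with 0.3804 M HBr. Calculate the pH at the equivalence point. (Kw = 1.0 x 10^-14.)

2.79

n(C6H5NH2) = 0.1620 x 0.02368 = 0.003836 mol; V(HBr) at equivalence = 0.003836/0.3804 = 0.01008 L.
At equivalence the base is fully converted to C6H5NH3+; total volume = 0.03376 L, so [C6H5NH3+] = 0.003836/0.03376 = 0.1136 M.
Ka(C6H5NH3+) = Kw/Kb = 1.0e-14 / 4.3 x 10^-10 = 2.33e-5.
[H^+] = sqrt(Ka x [C6H5NH3+]) = sqrt(2.33e-5 x 0.1136) = 0.00163 M.
pH = -log(0.00163) = 2.79.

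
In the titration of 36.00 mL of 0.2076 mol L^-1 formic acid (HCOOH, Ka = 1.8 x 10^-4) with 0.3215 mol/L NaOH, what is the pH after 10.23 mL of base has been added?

3.64

Initial n(HCOOH) = 0.2076 x 0.03600 = 0.007474 mol.
n(NaOH) added = 0.3215 x 0.01023 = 0.003289 mol, converting that many moles of HCOOH to HCOO-.
Remaining n(HCOOH) = 0.004185 mol; n(HCOO-) = 0.003289 mol.
By Henderson-Hasselbalch, pH = pKa + log([A^-]/[HA]) = 3.74 + log(0.003289/0.004185) = 3.74 + (-0.10) = 3.64.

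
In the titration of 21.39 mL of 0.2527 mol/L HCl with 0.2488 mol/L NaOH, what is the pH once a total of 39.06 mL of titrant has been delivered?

12.85

n(acid) = 0.2527 x 0.02139 = 0.005405 mol; n(NaOH) added = 0.2488 x 0.03906 = 0.009718 mol.
Base is in excess by 0.009718 - 0.005405 = 0.004313 mol in a total volume of 0.06045 L.
[OH^-] = 0.004313/0.06045 = 0.07135 M, so pOH = 1.15 and pH = 14.00 - 1.15 = 12.85.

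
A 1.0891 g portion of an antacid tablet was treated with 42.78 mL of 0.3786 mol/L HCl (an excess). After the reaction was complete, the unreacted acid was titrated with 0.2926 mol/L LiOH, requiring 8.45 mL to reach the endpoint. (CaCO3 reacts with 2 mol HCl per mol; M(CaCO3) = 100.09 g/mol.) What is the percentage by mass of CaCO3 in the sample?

Total n(HCl) added = 0.3786 x 0.04278 = 0.01620 mol.
n(LiOH) used = 0.2926 x 0.008450 = 0.002472 mol, which equals the excess n(HCl).
So n(HCl) consumed by the sample = 0.01620 - 0.002472 = 0.01372 mol.
n(CaCO3) = 0.01372 / 2 = 0.006862 mol.
mass CaCO3 = 0.006862 x 100.09 = 0.6868 g, so %CaCO3 = 0.6868/1.0891 x 100 = 63.1%.

63.1%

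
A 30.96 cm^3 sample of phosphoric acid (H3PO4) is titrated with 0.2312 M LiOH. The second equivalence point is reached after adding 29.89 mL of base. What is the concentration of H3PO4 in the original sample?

n(LiOH) = 0.2312 x 0.02989 = 0.006911 mol.
At the second equivalence point, 2 mol OH^- react per mol H3PO4, so n(H3PO4) = 0.006911 / 2 = 0.003455 mol.
[H3PO4] = 0.003455 / 0.03096 L = 0.112 M.

0.112 M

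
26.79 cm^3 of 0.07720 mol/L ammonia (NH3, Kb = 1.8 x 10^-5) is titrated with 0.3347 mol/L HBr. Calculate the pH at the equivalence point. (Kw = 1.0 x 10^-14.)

n(NH3) = 0.07720 x 0.02679 = 0.002068 mol; V(HBr) at equivalence = 0.002068/0.3347 = 0.006179 L.
At equivalence the base is fully converted to NH4+; total volume = 0.03297 L, so [NH4+] = 0.002068/0.03297 = 0.06273 M.
Ka(NH4+) = Kw/Kb = 1.0e-14 / 1.8 x 10^-5 = 5.56e-10.
[H^+] = sqrt(Ka x [NH4+]) = sqrt(5.56e-10 x 0.06273) = 5.90e-6 M.
pH = -log(5.90e-6) = 5.23.

5.23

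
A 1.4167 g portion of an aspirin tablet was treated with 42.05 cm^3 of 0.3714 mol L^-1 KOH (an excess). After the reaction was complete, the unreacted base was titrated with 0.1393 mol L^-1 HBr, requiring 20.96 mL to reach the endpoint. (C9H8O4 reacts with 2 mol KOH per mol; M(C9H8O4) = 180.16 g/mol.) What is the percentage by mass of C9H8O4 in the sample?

Total n(KOH) added = 0.3714 x 0.04205 = 0.01562 mol.
n(HBr) used = 0.1393 x 0.02096 = 0.002920 mol, which equals the excess n(KOH).
So n(KOH) consumed by the sample = 0.01562 - 0.002920 = 0.01270 mol.
n(C9H8O4) = 0.01270 / 2 = 0.006349 mol.
mass C9H8O4 = 0.006349 x 180.16 = 1.144 g, so %C9H8O4 = 1.144/1.4167 x 100 = 80.7%.

80.7%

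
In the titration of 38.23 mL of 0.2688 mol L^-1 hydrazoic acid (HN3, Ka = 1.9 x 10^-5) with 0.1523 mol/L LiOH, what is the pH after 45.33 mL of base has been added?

Initial n(HN3) = 0.2688 x 0.03823 = 0.01028 mol.
n(LiOH) added = 0.1523 x 0.04533 = 0.006904 mol, converting that many moles of HN3 to N3-.
Remaining n(HN3) = 0.003372 mol; n(N3-) = 0.006904 mol.
By Henderson-Hasselbalch, pH = pKa + log([A^-]/[HA]) = 4.72 + log(0.006904/0.003372) = 4.72 + (+0.31) = 5.03.

5.03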